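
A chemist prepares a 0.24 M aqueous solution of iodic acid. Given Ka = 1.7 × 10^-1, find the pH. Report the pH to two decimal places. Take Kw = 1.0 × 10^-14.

pH = 0.87

HIO3 ⇌ IO3- + H+
From the ICE table, Ka = x²/(0.24 − x) = 1.7 × 10^-1.
Here C₀/Ka ≈ 1.41, so the small-x approximation fails. Use the quadratic:
x = [−0.17 + √(0.17² + 0.163)]/2 = 1.34 × 10^-1 M
pH = −log(1.34 × 10^-1) = 0.87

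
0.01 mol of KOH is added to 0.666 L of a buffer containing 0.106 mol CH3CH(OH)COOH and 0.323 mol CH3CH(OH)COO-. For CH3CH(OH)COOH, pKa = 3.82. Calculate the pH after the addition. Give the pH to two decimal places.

pH = 4.36

OH- converts CH3CH(OH)COOH to CH3CH(OH)COO-: CH3CH(OH)COOH → 0.096 mol, CH3CH(OH)COO- → 0.333 mol.
pH = pKa + log([A⁻]/[HA]) = 3.82 + log(0.333/0.096) = 3.82 +0.540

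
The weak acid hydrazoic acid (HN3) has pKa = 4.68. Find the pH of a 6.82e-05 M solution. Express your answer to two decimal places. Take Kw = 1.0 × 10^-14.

pH = 4.54

HN3 ⇌ N3- + H+
Ka = 10^(−4.68) = 2.09 × 10^-5
From the ICE table, Ka = x²/(6.82e-05 − x) = 2.09 × 10^-5.
The 5% rule fails; solving x² + Ka·x − Ka·C₀ = 0 exactly:
x = [−2.09e-05 + √(2.09e-05² + 5.7e-09)]/2 = 2.87 × 10^-5 M
pH = −log(2.87 × 10^-5) = 4.54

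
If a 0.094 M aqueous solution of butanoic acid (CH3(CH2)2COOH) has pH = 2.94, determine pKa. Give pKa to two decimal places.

[H+] = 10^(-2.94) = 1.15 × 10^-3 M
At equilibrium [HA] = 0.094 − 1.15 × 10^-3 = 9.29 × 10^-2 M
Ka = [H+][A-]/[HA] = (1.15 × 10^-3)² / 9.29 × 10^-2 = 1.42 × 10^-5
pKa = -log(1.42 × 10^-5) = 4.85

pKa = 4.85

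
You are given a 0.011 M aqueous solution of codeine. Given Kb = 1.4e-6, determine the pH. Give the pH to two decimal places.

pH = 10.09

C18H21NO3 + H2O ⇌ C18H22NO3+ + OH-
Kb = x²/(0.011 − x) = 1.4 × 10^-6
Since Kb ≪ C₀, x ≈ √(Kb·C₀) = 1.24 × 10^-4 M.
Check: 1.1% ionized — well under 5%, approximation valid.
pOH = −log(1.24 × 10^-4) = 3.91; pH = 14.00 − 3.91 = 10.09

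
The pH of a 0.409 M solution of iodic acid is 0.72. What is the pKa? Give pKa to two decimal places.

pKa = 0.78

[H+] = 10^(-0.72) = 1.91 × 10^-1 M
At equilibrium [HA] = 0.409 − 1.91 × 10^-1 = 2.18 × 10^-1 M
Ka = [H+][A-]/[HA] = (1.91 × 10^-1)² / 2.18 × 10^-1 = 1.67 × 10^-1
pKa = -log(1.67 × 10^-1) = 0.78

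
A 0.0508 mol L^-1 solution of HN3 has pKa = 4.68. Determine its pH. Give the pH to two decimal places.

pH = 2.99

HN3 ⇌ N3- + H+
Ka = 10^(−4.68) = 2.09 × 10^-5
Let x = [H+] at equilibrium. Ka = x²/(0.0508 − x).
Assume x ≪ 0.0508: x ≈ √(2.09 × 10^-5 × 0.0508) = 1.03 × 10^-3 M
pH = −log[H+] = −log(1.03 × 10^-3) = 2.99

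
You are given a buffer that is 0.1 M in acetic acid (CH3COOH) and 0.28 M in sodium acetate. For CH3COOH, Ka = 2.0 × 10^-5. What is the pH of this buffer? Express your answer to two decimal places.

pKa = −log(2.0 × 10^-5) = 4.699
pH = pKa + log([A⁻]/[HA]) = 4.699 + log(0.28/0.1)
pH = 4.699 + (+0.447) = 5.15

pH = 5.15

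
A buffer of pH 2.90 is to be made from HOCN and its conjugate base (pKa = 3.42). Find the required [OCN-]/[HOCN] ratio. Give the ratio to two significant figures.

ratio = 0.30

pH = pKa + log(r) ⇒ log(r) = 2.90 − 3.42 = -0.52
r = [OCN-]/[HOCN] = 10^(-0.52) = 0.302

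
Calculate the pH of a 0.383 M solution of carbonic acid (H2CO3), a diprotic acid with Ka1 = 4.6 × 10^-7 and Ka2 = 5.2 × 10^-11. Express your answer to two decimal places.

pH = 3.38

Ka1 ≫ Ka2, so treat the first dissociation as the only significant source of H+.
Ka1 = x²/(0.383 − x) = 4.6 × 10^-7
x ≈ √(4.6 × 10^-7 × 0.383) = 4.20 × 10^-4 M
pH = −log(4.20 × 10^-4) = 3.38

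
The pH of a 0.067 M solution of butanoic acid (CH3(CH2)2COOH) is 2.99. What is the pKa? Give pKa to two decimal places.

[H+] = 10^(-2.99) = 1.02 × 10^-3 M
At equilibrium [HA] = 0.067 − 1.02 × 10^-3 = 6.60 × 10^-2 M
Ka = [H+][A-]/[HA] = (1.02 × 10^-3)² / 6.60 × 10^-2 = 1.58 × 10^-5
pKa = -log(1.58 × 10^-5) = 4.80

pKa = 4.80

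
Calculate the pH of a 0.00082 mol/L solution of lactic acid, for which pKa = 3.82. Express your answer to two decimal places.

CH3CH(OH)COOH ⇌ CH3CH(OH)COO- + H+
Ka = 10^(−3.82) = 1.51 × 10^-4
Ka = [H+]²/(0.00082 − [H+]) = 1.51 × 10^-4
[H+] is not negligible relative to C₀; solve [H+]² + 0.000151·[H+] − 1.24e-07 = 0.
[H+] = (−Ka + √(Ka² + 4·Ka·C₀))/2 = 2.84 × 10^-4 M
pH = −log(2.84 × 10^-4) = 3.55

pH = 3.55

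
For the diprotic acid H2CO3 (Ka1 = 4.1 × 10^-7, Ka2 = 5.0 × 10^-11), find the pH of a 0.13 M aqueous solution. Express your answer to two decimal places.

pH = 3.64

Since Ka1 ≫ Ka2, the first ionization dominates [H+].
Ka1 = x²/(0.13 − x) = 4.1 × 10^-7
x ≈ √(4.1 × 10^-7 × 0.13) = 2.31 × 10^-4 M
pH = −log(2.31 × 10^-4) = 3.64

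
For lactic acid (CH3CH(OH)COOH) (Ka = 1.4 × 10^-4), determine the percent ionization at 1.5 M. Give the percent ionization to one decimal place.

1.0%

CH3CH(OH)COOH ⇌ CH3CH(OH)COO- + H+; let x = [H+] at equilibrium.
x ≈ √(Ka·C₀) = √(1.4 × 10^-4 × 1.5) = 1.45 × 10^-2 M
% ionization = x/C₀ × 100% = 1.45 × 10^-2/1.5 × 100% = 1.0%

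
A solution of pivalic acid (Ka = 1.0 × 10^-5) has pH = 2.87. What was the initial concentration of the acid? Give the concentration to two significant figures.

[H+] = 10^(-2.87) = 1.35 × 10^-3 M = x
Ka = x²/(C₀ − x) ⇒ C₀ = x + x²/Ka
C₀ = 1.35 × 10^-3 + (1.35 × 10^-3)²/(1.0 × 10^-5) = 1.84 × 10^-1 M

C₀ = 1.8 × 10^-1 M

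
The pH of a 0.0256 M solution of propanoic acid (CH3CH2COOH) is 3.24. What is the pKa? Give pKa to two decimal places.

[H+] = 10^(-3.24) = 5.75 × 10^-4 M
At equilibrium [HA] = 0.0256 − 5.75 × 10^-4 = 2.50 × 10^-2 M
Ka = [H+][A-]/[HA] = (5.75 × 10^-4)² / 2.50 × 10^-2 = 1.32 × 10^-5
pKa = -log(1.32 × 10^-5) = 4.88

pKa = 4.88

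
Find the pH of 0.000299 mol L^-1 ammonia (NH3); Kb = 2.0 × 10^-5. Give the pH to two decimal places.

pH = 9.83

NH3 + H2O ⇌ NH4+ + OH-
From the ICE table, Kb = [OH-]²/(0.000299 − [OH-]) = 2.0 × 10^-5.
[OH-] is not negligible relative to C₀; solve [OH-]² + 2e-05·[OH-] − 5.98e-09 = 0.
[OH-] = (−Kb + √(Kb² + 4·Kb·C₀))/2 = 6.80 × 10^-5 M
pOH = −log(6.80 × 10^-5) = 4.17; pH = 14.00 − 4.17 = 9.83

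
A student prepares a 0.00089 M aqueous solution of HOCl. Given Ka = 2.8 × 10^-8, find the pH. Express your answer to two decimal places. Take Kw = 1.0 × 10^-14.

HOCl ⇌ OCl- + H+
From the ICE table, Ka = x²/(0.00089 − x) = 2.8 × 10^-8.
Assume x ≪ 0.00089: x ≈ √(2.8 × 10^-8 × 0.00089) = 4.99 × 10^-6 M
pH = −log(4.99 × 10^-6) = 5.30

pH = 5.30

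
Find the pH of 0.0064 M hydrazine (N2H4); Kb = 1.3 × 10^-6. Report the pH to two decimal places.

N2H4 + H2O ⇌ N2H5+ + OH-
From the ICE table, Kb = [OH-]²/(0.0064 − [OH-]) = 1.3 × 10^-6.
Since Kb ≪ C₀, [OH-] ≈ √(Kb·C₀) = 9.12 × 10^-5 M.
pOH = 4.04, so pH = 14.00 − pOH = 9.96

pH = 9.96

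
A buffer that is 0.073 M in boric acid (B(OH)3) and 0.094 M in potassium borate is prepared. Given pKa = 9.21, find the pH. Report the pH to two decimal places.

Henderson–Hasselbalch: pH = pKa + log([B(OH)4-]/[B(OH)3]) = 9.21 + log(0.094/0.073)
pH = 9.21 + (+0.110) = 9.32

pH = 9.32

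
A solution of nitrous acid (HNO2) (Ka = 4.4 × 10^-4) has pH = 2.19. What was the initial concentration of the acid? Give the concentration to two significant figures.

[H+] = 10^(-2.19) = 6.46 × 10^-3 M = x
Ka = x²/(C₀ − x) ⇒ C₀ = x + x²/Ka
C₀ = 6.46 × 10^-3 + (6.46 × 10^-3)²/(4.4 × 10^-4) = 1.01 × 10^-1 M

C₀ = 1.0 × 10^-1 M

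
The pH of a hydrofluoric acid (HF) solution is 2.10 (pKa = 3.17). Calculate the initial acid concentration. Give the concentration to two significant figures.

[H+] = 10^(-2.10) = 7.94 × 10^-3 M = x
Ka = 10^(−3.17) = 6.76 × 10^-4
Ka = x²/(C₀ − x) ⇒ C₀ = x + x²/Ka
C₀ = 7.94 × 10^-3 + (7.94 × 10^-3)²/(6.76 × 10^-4) = 1.01 × 10^-1 M

C₀ = 1.0 × 10^-1 M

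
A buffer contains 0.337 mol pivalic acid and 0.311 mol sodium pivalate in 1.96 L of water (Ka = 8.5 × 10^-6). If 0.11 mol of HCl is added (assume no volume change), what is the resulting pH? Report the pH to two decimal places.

Added H+ converts (CH3)3CCOO- to (CH3)3CCOOH: (CH3)3CCOOH → 0.447 mol, (CH3)3CCOO- → 0.201 mol.
pKa = −log(8.5 × 10^-6) = 5.071
Henderson–Hasselbalch with mole ratio 0.201/0.447: pH = 5.071 + (-0.347)

pH = 4.72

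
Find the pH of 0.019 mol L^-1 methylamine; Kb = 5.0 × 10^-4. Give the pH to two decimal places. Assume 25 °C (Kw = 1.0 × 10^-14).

pH = 11.45

CH3NH2 + H2O ⇌ CH3NH3+ + OH-
Kb = [OH-]²/(0.019 − [OH-]) = 5.0 × 10^-4
The 5% rule fails; solving [OH-]² + Kb·[OH-] − Kb·C₀ = 0 exactly:
[OH-] = [−0.0005 + √(0.0005² + 3.8e-05)]/2 = 2.84 × 10^-3 M
pOH = −log(2.84 × 10^-3) = 2.55; pH = 14.00 − 2.55 = 11.45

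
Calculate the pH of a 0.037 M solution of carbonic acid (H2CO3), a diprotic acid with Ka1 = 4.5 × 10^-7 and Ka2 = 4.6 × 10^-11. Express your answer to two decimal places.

pH = 3.89

Since Ka1 ≫ Ka2, the first ionization dominates [H+].
Ka1 = x²/(0.037 − x) = 4.5 × 10^-7
x ≈ √(4.5 × 10^-7 × 0.037) = 1.29 × 10^-4 M
pH = −log(1.29 × 10^-4) = 3.89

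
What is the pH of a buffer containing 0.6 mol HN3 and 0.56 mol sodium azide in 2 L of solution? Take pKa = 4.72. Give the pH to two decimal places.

pH = 4.69

pH = pKa + log([A⁻]/[HA]) = 4.72 + log(0.56/0.6)
pH = 4.72 + (-0.030) = 4.69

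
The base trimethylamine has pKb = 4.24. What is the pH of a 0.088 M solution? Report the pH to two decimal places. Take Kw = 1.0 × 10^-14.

pH = 11.35

(CH3)3N + H2O ⇌ (CH3)3NH+ + OH-
Kb = 10^(−4.24) = 5.75 × 10^-5
From the ICE table, Kb = [OH-]²/(0.088 − [OH-]) = 5.75 × 10^-5.
Assume [OH-] ≪ 0.088: [OH-] ≈ √(5.75 × 10^-5 × 0.088) = 2.25 × 10^-3 M
Check: 2.6% ionized — well under 5%, approximation valid.
pOH = −log(2.25 × 10^-3) = 2.65; pH = 14.00 − 2.65 = 11.35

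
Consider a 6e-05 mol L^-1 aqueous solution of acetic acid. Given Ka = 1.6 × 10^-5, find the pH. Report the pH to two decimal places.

pH = 4.62

CH3COOH ⇌ CH3COO- + H+
From the ICE table, Ka = x²/(6e-05 − x) = 1.6 × 10^-5.
Here C₀/Ka ≈ 3.75, so the small-x approximation fails. Use the quadratic:
x = (−Ka + √(Ka² + 4·Ka·C₀))/2 = 2.40 × 10^-5 M
pH = −log[H+] = −log(2.40 × 10^-5) = 4.62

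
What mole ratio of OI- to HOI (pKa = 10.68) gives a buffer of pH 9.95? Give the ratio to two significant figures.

pH = pKa + log(r) ⇒ log(r) = 9.95 − 10.68 = -0.73
r = [OI-]/[HOI] = 10^(-0.73) = 0.186

ratio = 0.19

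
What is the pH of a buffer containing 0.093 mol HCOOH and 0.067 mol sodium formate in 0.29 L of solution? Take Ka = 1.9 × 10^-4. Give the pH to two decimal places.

pH = 3.58

pKa = −log(1.9 × 10^-4) = 3.721
Henderson–Hasselbalch: pH = pKa + log([HCOO-]/[HCOOH]) = 3.721 + log(0.067/0.093)
pH = 3.721 + (-0.142) = 3.58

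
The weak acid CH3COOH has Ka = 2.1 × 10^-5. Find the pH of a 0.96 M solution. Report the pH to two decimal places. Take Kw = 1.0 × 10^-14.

pH = 2.35

CH3COOH ⇌ CH3COO- + H+
Ka = [H+]²/(0.96 − [H+]) = 2.1 × 10^-5
Since Ka ≪ C₀, [H+] ≈ √(Ka·C₀) = 4.49 × 10^-3 M.
pH = −log[H+] = −log(4.49 × 10^-3) = 2.35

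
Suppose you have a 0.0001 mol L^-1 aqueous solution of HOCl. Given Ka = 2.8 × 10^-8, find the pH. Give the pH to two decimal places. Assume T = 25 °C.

pH = 5.78

HOCl ⇌ OCl- + H+
From the ICE table, Ka = [H+]²/(0.0001 − [H+]) = 2.8 × 10^-8.
Neglecting [H+] in the denominator: [H+] = √(2.8 × 10^-8 × 0.0001) = 1.67 × 10^-6 M
Check: 1.7% ionized — well under 5%, approximation valid.
pH = −log(1.67 × 10^-6) = 5.78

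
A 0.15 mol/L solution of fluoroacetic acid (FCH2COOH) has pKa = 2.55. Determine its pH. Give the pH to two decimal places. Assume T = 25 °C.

FCH2COOH ⇌ FCH2COO- + H+
Ka = 10^(−2.55) = 2.82 × 10^-3
From the ICE table, Ka = x²/(0.15 − x) = 2.82 × 10^-3.
The 5% rule fails; solving x² + Ka·x − Ka·C₀ = 0 exactly:
x = (−Ka + √(Ka² + 4·Ka·C₀))/2 = 1.92 × 10^-2 M
pH = −log(1.92 × 10^-2) = 1.72

pH = 1.72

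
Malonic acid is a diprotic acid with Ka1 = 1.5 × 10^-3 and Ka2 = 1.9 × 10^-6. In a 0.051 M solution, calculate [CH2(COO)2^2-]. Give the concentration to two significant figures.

1.9 × 10^-6 M

First ionization gives [H+] ≈ [CH2(COOH)COO-] = 8.03 × 10^-3 M.
Second step: Ka2 = [H+][CH2(COO)2^2-]/[CH2(COOH)COO-] ≈ [CH2(COO)2^2-] (since [H+] ≈ [CH2(COOH)COO-]).
So [CH2(COO)2^2-] ≈ Ka2.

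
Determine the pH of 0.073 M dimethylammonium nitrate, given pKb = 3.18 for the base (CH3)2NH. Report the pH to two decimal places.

pH = 5.98

(CH3)2NH2+ is the conjugate acid of the weak base (CH3)2NH.
Kb = 10^(−3.18) = 6.61 × 10^-4
Ka = Kw/Kb = 1.0×10^-14 / 6.61 × 10^-4 = 1.51 × 10^-11
Ka = [H+]²/(0.073 − [H+]) = 1.51 × 10^-11
Neglecting [H+] in the denominator: [H+] = √(1.51 × 10^-11 × 0.073) = 1.05 × 10^-6 M
([H+]/C₀ = 0.0014% < 5%, so the approximation holds.)
pH = −log(1.05 × 10^-6) = 5.98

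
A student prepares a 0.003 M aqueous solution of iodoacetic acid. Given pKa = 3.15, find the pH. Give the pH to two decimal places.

ICH2COOH ⇌ ICH2COO- + H+
Ka = 10^(−3.15) = 7.08 × 10^-4
From the ICE table, Ka = [H+]²/(0.003 − [H+]) = 7.08 × 10^-4.
Here C₀/Ka ≈ 4.24, so the small-[H+] approximation fails. Use the quadratic:
[H+] = [−0.000708 + √(0.000708² + 8.5e-06)]/2 = 1.15 × 10^-3 M
pH = −log[H+] = −log(1.15 × 10^-3) = 2.94

pH = 2.94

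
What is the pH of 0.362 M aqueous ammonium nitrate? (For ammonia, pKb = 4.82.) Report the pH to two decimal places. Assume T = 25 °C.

pH = 4.81

NH4+ is the conjugate acid of the weak base NH3.
Kb = 10^(−4.82) = 1.51 × 10^-5
Ka = Kw/Kb = 1.0×10^-14 / 1.51 × 10^-5 = 6.62 × 10^-10
Ka = [H+]²/(0.362 − [H+]) = 6.62 × 10^-10
Since Ka ≪ C₀, [H+] ≈ √(Ka·C₀) = 1.55 × 10^-5 M.
pH = −log[H+] = −log(1.55 × 10^-5) = 4.81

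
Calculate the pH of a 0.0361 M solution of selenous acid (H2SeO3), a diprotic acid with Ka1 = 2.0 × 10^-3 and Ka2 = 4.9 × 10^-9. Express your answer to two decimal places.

pH = 2.12

Ka1 ≫ Ka2, so treat the first dissociation as the only significant source of H+.
Ka1 = x²/(0.0361 − x) = 2.0 × 10^-3
Solving the quadratic: x = (−Ka1 + √(Ka1² + 4·Ka1·C₀))/2 = 7.56 × 10^-3 M
pH = −log(7.56 × 10^-3) = 2.12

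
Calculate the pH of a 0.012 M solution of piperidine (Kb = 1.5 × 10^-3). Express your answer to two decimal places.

C5H10NH + H2O ⇌ C5H10NH2+ + OH-
Let x = [OH-] at equilibrium. Kb = x²/(0.012 − x).
x is not negligible relative to C₀; solve x² + 0.0015·x − 1.8e-05 = 0.
x = [−0.0015 + √(0.0015² + 7.2e-05)]/2 = 3.56 × 10^-3 M
pOH = 2.45, so pH = 14.00 − pOH = 11.55

pH = 11.55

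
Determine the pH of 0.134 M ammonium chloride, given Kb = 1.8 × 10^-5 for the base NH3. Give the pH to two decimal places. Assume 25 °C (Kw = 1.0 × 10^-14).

pH = 5.06

NH4+ is the conjugate acid of the weak base NH3.
Ka = Kw/Kb = 1.0×10^-14 / 1.8 × 10^-5 = 5.56 × 10^-10
From the ICE table, Ka = [H+]²/(0.134 − [H+]) = 5.56 × 10^-10.
Assume [H+] ≪ 0.134: [H+] ≈ √(5.56 × 10^-10 × 0.134) = 8.63 × 10^-6 M
([H+]/C₀ = 0.0064% < 5%, so the approximation holds.)
pH = −log[H+] = −log(8.63 × 10^-6) = 5.06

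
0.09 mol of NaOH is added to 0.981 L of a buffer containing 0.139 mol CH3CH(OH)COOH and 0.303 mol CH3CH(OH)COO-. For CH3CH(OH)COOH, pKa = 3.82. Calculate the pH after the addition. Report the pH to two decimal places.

OH- converts CH3CH(OH)COOH to CH3CH(OH)COO-: CH3CH(OH)COOH → 0.049 mol, CH3CH(OH)COO- → 0.393 mol.
pH = pKa + log([A⁻]/[HA]) = 3.82 + log(0.393/0.049) = 3.82 +0.904

pH = 4.72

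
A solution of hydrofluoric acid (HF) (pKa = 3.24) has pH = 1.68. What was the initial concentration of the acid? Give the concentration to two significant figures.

[H+] = 10^(-1.68) = 2.09 × 10^-2 M = x
Ka = 10^(−3.24) = 5.75 × 10^-4
Ka = x²/(C₀ − x) ⇒ C₀ = x + x²/Ka
C₀ = 2.09 × 10^-2 + (2.09 × 10^-2)²/(5.75 × 10^-4) = 7.81 × 10^-1 M

C₀ = 7.8 × 10^-1 M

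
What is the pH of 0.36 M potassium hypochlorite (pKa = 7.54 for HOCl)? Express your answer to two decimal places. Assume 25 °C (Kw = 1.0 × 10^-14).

OCl- is the conjugate base of the weak acid HOCl.
Ka = 10^(−7.54) = 2.88 × 10^-8
Kb = Kw/Ka = 1.0×10^-14 / 2.88 × 10^-8 = 3.47 × 10^-7
Let x = [OH-] at equilibrium. Kb = x²/(0.36 − x).
Assume x ≪ 0.36: x ≈ √(3.47 × 10^-7 × 0.36) = 3.53 × 10^-4 M
Check: 0.098% ionized — well under 5%, approximation valid.
pOH = −log(3.53 × 10^-4) = 3.45; pH = 14.00 − 3.45 = 10.55

pH = 10.55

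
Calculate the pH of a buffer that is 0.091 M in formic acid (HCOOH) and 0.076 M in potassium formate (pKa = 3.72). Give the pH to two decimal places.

pH = pKa + log([A⁻]/[HA]) = 3.72 + log(0.076/0.091)
pH = 3.72 + (-0.078) = 3.64

pH = 3.64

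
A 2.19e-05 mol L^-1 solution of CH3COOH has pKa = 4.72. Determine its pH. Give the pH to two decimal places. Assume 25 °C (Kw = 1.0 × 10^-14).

pH = 4.89

CH3COOH ⇌ CH3COO- + H+
Ka = 10^(−4.72) = 1.91 × 10^-5
From the ICE table, Ka = [H+]²/(2.19e-05 − [H+]) = 1.91 × 10^-5.
The 5% rule fails; solving [H+]² + Ka·[H+] − Ka·C₀ = 0 exactly:
[H+] = (−Ka + √(Ka² + 4·Ka·C₀))/2 = 1.30 × 10^-5 M
pH = −log[H+] = −log(1.30 × 10^-5) = 4.89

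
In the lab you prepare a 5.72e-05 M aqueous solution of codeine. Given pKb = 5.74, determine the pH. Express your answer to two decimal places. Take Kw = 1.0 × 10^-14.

C18H21NO3 + H2O ⇌ C18H22NO3+ + OH-
Kb = 10^(−5.74) = 1.82 × 10^-6
From the ICE table, Kb = [OH-]²/(5.72e-05 − [OH-]) = 1.82 × 10^-6.
[OH-] is not negligible relative to C₀; solve [OH-]² + 1.82e-06·[OH-] − 1.04e-10 = 0.
[OH-] = (−Kb + √(Kb² + 4·Kb·C₀))/2 = 9.33 × 10^-6 M
pOH = 5.03, so pH = 14.00 − pOH = 8.97

pH = 8.97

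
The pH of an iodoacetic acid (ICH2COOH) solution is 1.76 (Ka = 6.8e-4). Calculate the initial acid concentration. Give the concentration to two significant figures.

[H+] = 10^(-1.76) = 1.74 × 10^-2 M = x
Ka = x²/(C₀ − x) ⇒ C₀ = x + x²/Ka
C₀ = 1.74 × 10^-2 + (1.74 × 10^-2)²/(6.8 × 10^-4) = 4.63 × 10^-1 M

C₀ = 4.6 × 10^-1 M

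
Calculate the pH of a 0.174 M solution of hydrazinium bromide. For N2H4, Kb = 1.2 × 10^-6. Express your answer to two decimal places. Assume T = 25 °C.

N2H5+ is the conjugate acid of the weak base N2H4.
Ka = Kw/Kb = 1.0×10^-14 / 1.2 × 10^-6 = 8.33 × 10^-9
Let x = [H+] at equilibrium. Ka = x²/(0.174 − x).
Since Ka ≪ C₀, x ≈ √(Ka·C₀) = 3.81 × 10^-5 M.
pH = −log[H+] = −log(3.81 × 10^-5) = 4.42

pH = 4.42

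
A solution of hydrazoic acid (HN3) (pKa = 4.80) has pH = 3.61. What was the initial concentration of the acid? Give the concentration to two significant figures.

[H+] = 10^(-3.61) = 2.45 × 10^-4 M = x
Ka = 10^(−4.80) = 1.58 × 10^-5
Ka = x²/(C₀ − x) ⇒ C₀ = x + x²/Ka
C₀ = 2.45 × 10^-4 + (2.45 × 10^-4)²/(1.58 × 10^-5) = 4.04 × 10^-3 M

C₀ = 4.0 × 10^-3 M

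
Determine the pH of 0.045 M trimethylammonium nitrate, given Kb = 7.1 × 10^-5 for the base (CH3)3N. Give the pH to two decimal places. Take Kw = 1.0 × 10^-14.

(CH3)3NH+ is the conjugate acid of the weak base (CH3)3N.
Ka = Kw/Kb = 1.0×10^-14 / 7.1 × 10^-5 = 1.41 × 10^-10
From the ICE table, Ka = [H+]²/(0.045 − [H+]) = 1.41 × 10^-10.
Neglecting [H+] in the denominator: [H+] = √(1.41 × 10^-10 × 0.045) = 2.52 × 10^-6 M
Check: 0.0056% ionized — well under 5%, approximation valid.
pH = −log[H+] = −log(2.52 × 10^-6) = 5.60

pH = 5.60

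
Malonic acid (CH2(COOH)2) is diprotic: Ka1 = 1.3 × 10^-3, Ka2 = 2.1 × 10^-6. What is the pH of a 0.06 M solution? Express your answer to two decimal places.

pH = 2.09

Since Ka1 ≫ Ka2, the first ionization dominates [H+].
Ka1 = x²/(0.06 − x) = 1.3 × 10^-3
Solving the quadratic: x = (−Ka1 + √(Ka1² + 4·Ka1·C₀))/2 = 8.21 × 10^-3 M
pH = −log(8.21 × 10^-3) = 2.09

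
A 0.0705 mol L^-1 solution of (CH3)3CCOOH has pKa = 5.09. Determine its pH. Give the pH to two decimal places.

pH = 3.12

(CH3)3CCOOH ⇌ (CH3)3CCOO- + H+
Ka = 10^(−5.09) = 8.13 × 10^-6
Let x = [H+] at equilibrium. Ka = x²/(0.0705 − x).
Assume x ≪ 0.0705: x ≈ √(8.13 × 10^-6 × 0.0705) = 7.57 × 10^-4 M
pH = −log[H+] = −log(7.57 × 10^-4) = 3.12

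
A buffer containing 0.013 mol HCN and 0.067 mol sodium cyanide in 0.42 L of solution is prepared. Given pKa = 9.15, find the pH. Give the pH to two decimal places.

pH = 9.86

Using pH = pKa + log([base]/[acid]) with [base]/[acid] = 0.067/0.013:
pH = 9.15 + (+0.712) = 9.86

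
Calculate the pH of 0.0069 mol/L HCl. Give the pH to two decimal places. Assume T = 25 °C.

HCl is a strong acid and dissociates completely, so [H+] = 0.0069 M.
pH = -log(0.0069) = 2.16

pH = 2.16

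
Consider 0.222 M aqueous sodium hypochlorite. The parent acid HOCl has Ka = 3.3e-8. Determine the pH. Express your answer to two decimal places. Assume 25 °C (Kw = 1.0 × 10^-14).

pH = 10.41

OCl- is the conjugate base of the weak acid HOCl.
Kb = Kw/Ka = 1.0×10^-14 / 3.3 × 10^-8 = 3.03 × 10^-7
Let x = [OH-] at equilibrium. Kb = x²/(0.222 − x).
Neglecting x in the denominator: x = √(3.03 × 10^-7 × 0.222) = 2.59 × 10^-4 M
Check: 0.12% ionized — well under 5%, approximation valid.
pOH = −log(2.59 × 10^-4) = 3.59; pH = 14.00 − 3.59 = 10.41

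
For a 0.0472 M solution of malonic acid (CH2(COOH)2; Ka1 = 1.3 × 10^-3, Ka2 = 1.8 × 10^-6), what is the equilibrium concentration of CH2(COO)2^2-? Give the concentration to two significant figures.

1.8 × 10^-6 M

First ionization gives [H+] ≈ [CH2(COOH)COO-] = 7.21 × 10^-3 M.
Second step: Ka2 = [H+][CH2(COO)2^2-]/[CH2(COOH)COO-] ≈ [CH2(COO)2^2-] (since [H+] ≈ [CH2(COOH)COO-]).
So [CH2(COO)2^2-] ≈ Ka2.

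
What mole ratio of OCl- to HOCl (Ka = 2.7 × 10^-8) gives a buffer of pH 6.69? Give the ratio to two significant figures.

ratio = 0.13

pKa = -log(2.7 × 10^-8) = 7.569
pH = pKa + log(r) ⇒ log(r) = 6.69 − 7.569 = -0.879
r = [OCl-]/[HOCl] = 10^(-0.879) = 0.132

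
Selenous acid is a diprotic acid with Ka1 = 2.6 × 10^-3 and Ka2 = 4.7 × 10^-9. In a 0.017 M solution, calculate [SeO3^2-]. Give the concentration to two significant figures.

4.7 × 10^-9 M

First ionization gives [H+] ≈ [HSeO3-] = 5.47 × 10^-3 M.
Second step: Ka2 = [H+][SeO3^2-]/[HSeO3-] ≈ [SeO3^2-] (since [H+] ≈ [HSeO3-]).
So [SeO3^2-] ≈ Ka2.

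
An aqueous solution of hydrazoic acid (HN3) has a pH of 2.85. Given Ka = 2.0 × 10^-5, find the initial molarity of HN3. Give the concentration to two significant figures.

[H+] = 10^(-2.85) = 1.41 × 10^-3 M = x
Ka = x²/(C₀ − x) ⇒ C₀ = x + x²/Ka
C₀ = 1.41 × 10^-3 + (1.41 × 10^-3)²/(2.0 × 10^-5) = 1.01 × 10^-1 M

C₀ = 1.0 × 10^-1 M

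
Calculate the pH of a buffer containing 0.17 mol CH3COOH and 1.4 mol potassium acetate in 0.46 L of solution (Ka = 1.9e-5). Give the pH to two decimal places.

pH = 5.64

pKa = −log(1.9 × 10^-5) = 4.721
pH = pKa + log([A⁻]/[HA]) = 4.721 + log(1.4/0.17)
pH = 4.721 + (+0.916) = 5.64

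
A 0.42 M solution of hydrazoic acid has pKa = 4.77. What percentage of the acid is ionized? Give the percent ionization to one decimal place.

HN3 ⇌ N3- + H+; let x = [H+] at equilibrium.
Ka = 10^(−4.77) = 1.70 × 10^-5
x ≈ √(Ka·C₀) = √(1.70 × 10^-5 × 0.42) = 2.67 × 10^-3 M
Fraction ionized = 2.67 × 10^-3 / 0.42 = 0.0064 → 0.6%

0.6%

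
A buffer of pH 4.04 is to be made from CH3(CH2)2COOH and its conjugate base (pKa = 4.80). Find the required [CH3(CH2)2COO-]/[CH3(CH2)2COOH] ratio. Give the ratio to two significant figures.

ratio = 0.17

pH = pKa + log(r) ⇒ log(r) = 4.04 − 4.80 = -0.76
r = [CH3(CH2)2COO-]/[CH3(CH2)2COOH] = 10^(-0.76) = 0.174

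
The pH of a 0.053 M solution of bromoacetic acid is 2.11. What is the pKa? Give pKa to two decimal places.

[H+] = 10^(-2.11) = 7.76 × 10^-3 M
At equilibrium [HA] = 0.053 − 7.76 × 10^-3 = 4.52 × 10^-2 M
Ka = [H+][A-]/[HA] = (7.76 × 10^-3)² / 4.52 × 10^-2 = 1.33 × 10^-3
pKa = -log(1.33 × 10^-3) = 2.88

pKa = 2.88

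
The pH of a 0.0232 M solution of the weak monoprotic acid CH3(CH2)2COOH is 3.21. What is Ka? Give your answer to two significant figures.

[H+] = 10^(-3.21) = 6.17 × 10^-4 M
At equilibrium [HA] = 0.0232 − 6.17 × 10^-4 = 2.26 × 10^-2 M
Ka = [H+][A-]/[HA] = (6.17 × 10^-4)² / 2.26 × 10^-2 = 1.7 × 10^-5

Ka = 1.7 × 10^-5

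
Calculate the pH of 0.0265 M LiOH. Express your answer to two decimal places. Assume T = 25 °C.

LiOH is a strong base; [OH-] = 0.0265 M.
pOH = -log(0.0265) = 1.58
pH = 14.00 - 1.58 = 12.42

pH = 12.42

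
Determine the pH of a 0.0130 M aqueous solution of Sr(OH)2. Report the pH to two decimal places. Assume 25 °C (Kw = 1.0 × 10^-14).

Sr(OH)2 is a strong base (each formula unit releases 2 OH-); [OH-] = 0.026 M.
pOH = -log(0.026) = 1.59
pH = 14.00 - 1.59 = 12.41

pH = 12.41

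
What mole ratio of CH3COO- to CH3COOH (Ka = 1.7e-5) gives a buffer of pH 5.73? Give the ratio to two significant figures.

pKa = -log(1.7 × 10^-5) = 4.770
pH = pKa + log(r) ⇒ log(r) = 5.73 − 4.770 = +0.960
r = [CH3COO-]/[CH3COOH] = 10^(+0.960) = 9.12

ratio = 9.1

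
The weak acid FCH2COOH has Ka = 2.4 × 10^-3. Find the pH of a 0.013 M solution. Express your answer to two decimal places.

FCH2COOH ⇌ FCH2COO- + H+
Ka = [H+]²/(0.013 − [H+]) = 2.4 × 10^-3
[H+] is not negligible relative to C₀; solve [H+]² + 0.0024·[H+] − 3.12e-05 = 0.
[H+] = [−0.0024 + √(0.0024² + 0.000125)]/2 = 4.51 × 10^-3 M
pH = −log(4.51 × 10^-3) = 2.35

pH = 2.35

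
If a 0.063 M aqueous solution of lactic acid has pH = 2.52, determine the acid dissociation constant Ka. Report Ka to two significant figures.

[H+] = 10^(-2.52) = 3.02 × 10^-3 M
At equilibrium [HA] = 0.063 − 3.02 × 10^-3 = 6.00 × 10^-2 M
Ka = [H+][A-]/[HA] = (3.02 × 10^-3)² / 6.00 × 10^-2 = 1.5 × 10^-4

Ka = 1.5 × 10^-4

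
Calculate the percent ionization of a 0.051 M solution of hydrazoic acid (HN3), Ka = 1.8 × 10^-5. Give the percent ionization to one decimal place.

HN3 ⇌ N3- + H+; let x = [H+] at equilibrium.
x ≈ √(Ka·C₀) = √(1.8 × 10^-5 × 0.051) = 9.58 × 10^-4 M
Fraction ionized = 9.58 × 10^-4 / 0.051 = 0.0188 → 1.9%

1.9%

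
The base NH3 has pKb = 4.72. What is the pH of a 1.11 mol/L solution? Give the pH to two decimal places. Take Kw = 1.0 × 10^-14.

pH = 11.66

NH3 + H2O ⇌ NH4+ + OH-
Kb = 10^(−4.72) = 1.91 × 10^-5
From the ICE table, Kb = x²/(1.11 − x) = 1.91 × 10^-5.
Assume x ≪ 1.11: x ≈ √(1.91 × 10^-5 × 1.11) = 4.60 × 10^-3 M
pOH = 2.34, so pH = 14.00 − pOH = 11.66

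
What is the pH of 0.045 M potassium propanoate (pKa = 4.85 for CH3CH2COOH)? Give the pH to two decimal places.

pH = 8.75

CH3CH2COO- is the conjugate base of the weak acid CH3CH2COOH.
Ka = 10^(−4.85) = 1.41 × 10^-5
Kb = Kw/Ka = 1.0×10^-14 / 1.41 × 10^-5 = 7.09 × 10^-10
Kb = x²/(0.045 − x) = 7.09 × 10^-10
Neglecting x in the denominator: x = √(7.09 × 10^-10 × 0.045) = 5.65 × 10^-6 M
(x/C₀ = 0.013% < 5%, so the approximation holds.)
pOH = 5.25, so pH = 14.00 − pOH = 8.75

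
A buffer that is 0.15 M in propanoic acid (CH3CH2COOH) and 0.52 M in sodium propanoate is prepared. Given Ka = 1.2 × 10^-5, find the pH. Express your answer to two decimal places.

pKa = −log(1.2 × 10^-5) = 4.921
Henderson–Hasselbalch: pH = pKa + log([CH3CH2COO-]/[CH3CH2COOH]) = 4.921 + log(0.52/0.15)
pH = 4.921 + (+0.540) = 5.46

pH = 5.46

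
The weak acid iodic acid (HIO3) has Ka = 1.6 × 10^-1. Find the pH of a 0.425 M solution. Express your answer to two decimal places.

HIO3 ⇌ IO3- + H+
Ka = [H+]²/(0.425 − [H+]) = 1.6 × 10^-1
[H+] is not negligible relative to C₀; solve [H+]² + 0.16·[H+] − 0.068 = 0.
[H+] = [−0.16 + √(0.16² + 0.272)]/2 = 1.93 × 10^-1 M
pH = −log(1.93 × 10^-1) = 0.71

pH = 0.71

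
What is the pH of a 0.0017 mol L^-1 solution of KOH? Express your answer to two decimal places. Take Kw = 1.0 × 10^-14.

pH = 11.23

KOH is a strong base; [OH-] = 0.0017 M.
pOH = -log(0.0017) = 2.77
pH = 14.00 - 2.77 = 11.23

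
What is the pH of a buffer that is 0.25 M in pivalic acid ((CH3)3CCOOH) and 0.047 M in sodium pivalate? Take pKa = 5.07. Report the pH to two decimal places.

pH = 4.34

Using pH = pKa + log([base]/[acid]) with [base]/[acid] = 0.047/0.25:
pH = 5.07 + (-0.726) = 4.34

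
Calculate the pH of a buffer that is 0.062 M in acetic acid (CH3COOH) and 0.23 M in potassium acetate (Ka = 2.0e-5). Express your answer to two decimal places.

pKa = −log(2.0 × 10^-5) = 4.699
Henderson–Hasselbalch: pH = pKa + log([CH3COO-]/[CH3COOH]) = 4.699 + log(0.23/0.062)
pH = 4.699 + (+0.569) = 5.27

pH = 5.27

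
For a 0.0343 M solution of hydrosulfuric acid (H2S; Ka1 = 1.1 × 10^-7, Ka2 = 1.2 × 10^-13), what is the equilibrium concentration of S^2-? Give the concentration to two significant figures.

First ionization gives [H+] ≈ [HS-] = 6.14 × 10^-5 M.
Second step: Ka2 = [H+][S^2-]/[HS-] ≈ [S^2-] (since [H+] ≈ [HS-]).
So [S^2-] ≈ Ka2.

1.2 × 10^-13 M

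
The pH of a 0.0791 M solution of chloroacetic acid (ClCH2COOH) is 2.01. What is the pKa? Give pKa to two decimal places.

[H+] = 10^(-2.01) = 9.77 × 10^-3 M
At equilibrium [HA] = 0.0791 − 9.77 × 10^-3 = 6.93 × 10^-2 M
Ka = [H+][A-]/[HA] = (9.77 × 10^-3)² / 6.93 × 10^-2 = 1.38 × 10^-3
pKa = -log(1.38 × 10^-3) = 2.86

pKa = 2.86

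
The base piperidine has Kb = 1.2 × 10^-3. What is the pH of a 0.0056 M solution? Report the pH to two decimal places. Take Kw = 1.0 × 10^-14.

pH = 11.31

C5H10NH + H2O ⇌ C5H10NH2+ + OH-
Let x = [OH-] at equilibrium. Kb = x²/(0.0056 − x).
x is not negligible relative to C₀; solve x² + 0.0012·x − 6.72e-06 = 0.
x = [−0.0012 + √(0.0012² + 2.69e-05)]/2 = 2.06 × 10^-3 M
pOH = 2.69, so pH = 14.00 − pOH = 11.31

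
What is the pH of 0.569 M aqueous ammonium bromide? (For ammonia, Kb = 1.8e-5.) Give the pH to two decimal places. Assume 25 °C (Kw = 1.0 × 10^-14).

pH = 4.75

NH4+ is the conjugate acid of the weak base NH3.
Ka = Kw/Kb = 1.0×10^-14 / 1.8 × 10^-5 = 5.56 × 10^-10
From the ICE table, Ka = x²/(0.569 − x) = 5.56 × 10^-10.
Neglecting x in the denominator: x = √(5.56 × 10^-10 × 0.569) = 1.78 × 10^-5 M
Check: 0.0031% ionized — well under 5%, approximation valid.
pH = −log[H+] = −log(1.78 × 10^-5) = 4.75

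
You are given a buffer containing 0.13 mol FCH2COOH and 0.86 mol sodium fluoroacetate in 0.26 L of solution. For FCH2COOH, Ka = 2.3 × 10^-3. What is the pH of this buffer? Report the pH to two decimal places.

pKa = −log(2.3 × 10^-3) = 2.638
Henderson–Hasselbalch: pH = pKa + log([FCH2COO-]/[FCH2COOH]) = 2.638 + log(0.86/0.13)
pH = 2.638 + (+0.821) = 3.46

pH = 3.46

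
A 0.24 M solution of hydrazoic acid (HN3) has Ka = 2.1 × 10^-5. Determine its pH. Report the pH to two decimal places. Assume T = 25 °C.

pH = 2.65

HN3 ⇌ N3- + H+
Let x = [H+] at equilibrium. Ka = x²/(0.24 − x).
Neglecting x in the denominator: x = √(2.1 × 10^-5 × 0.24) = 2.24 × 10^-3 M
Check: 0.94% ionized — well under 5%, approximation valid.
pH = −log[H+] = −log(2.24 × 10^-3) = 2.65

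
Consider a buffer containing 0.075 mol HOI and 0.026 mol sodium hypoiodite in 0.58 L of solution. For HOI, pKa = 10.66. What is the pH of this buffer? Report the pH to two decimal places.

Henderson–Hasselbalch: pH = pKa + log([OI-]/[HOI]) = 10.66 + log(0.026/0.075)
pH = 10.66 + (-0.460) = 10.20

pH = 10.20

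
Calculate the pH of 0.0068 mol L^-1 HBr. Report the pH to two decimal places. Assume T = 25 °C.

pH = 2.17

HBr is a strong acid and dissociates completely, so [H+] = 0.0068 M.
pH = -log(0.0068) = 2.17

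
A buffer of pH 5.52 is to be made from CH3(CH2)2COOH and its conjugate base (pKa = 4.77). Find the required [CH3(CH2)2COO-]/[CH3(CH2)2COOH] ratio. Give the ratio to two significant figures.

pH = pKa + log(r) ⇒ log(r) = 5.52 − 4.77 = +0.75
r = [CH3(CH2)2COO-]/[CH3(CH2)2COOH] = 10^(+0.75) = 5.62

ratio = 5.6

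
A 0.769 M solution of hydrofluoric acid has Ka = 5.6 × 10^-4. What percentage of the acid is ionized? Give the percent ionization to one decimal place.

2.7%

HF ⇌ F- + H+; let x = [H+] at equilibrium.
x ≈ √(Ka·C₀) = √(5.6 × 10^-4 × 0.769) = 2.08 × 10^-2 M
Fraction ionized = 2.08 × 10^-2 / 0.769 = 0.0270 → 2.7%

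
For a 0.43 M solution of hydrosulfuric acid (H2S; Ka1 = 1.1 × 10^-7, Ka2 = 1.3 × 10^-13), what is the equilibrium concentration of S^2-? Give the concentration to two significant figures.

1.3 × 10^-13 M

First ionization gives [H+] ≈ [HS-] = 2.17 × 10^-4 M.
Second step: Ka2 = [H+][S^2-]/[HS-] ≈ [S^2-] (since [H+] ≈ [HS-]).
So [S^2-] ≈ Ka2.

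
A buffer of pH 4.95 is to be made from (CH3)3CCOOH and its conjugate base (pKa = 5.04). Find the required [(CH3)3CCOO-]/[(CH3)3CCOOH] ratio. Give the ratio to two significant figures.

ratio = 0.81

pH = pKa + log(r) ⇒ log(r) = 4.95 − 5.04 = -0.09
r = [(CH3)3CCOO-]/[(CH3)3CCOOH] = 10^(-0.09) = 0.813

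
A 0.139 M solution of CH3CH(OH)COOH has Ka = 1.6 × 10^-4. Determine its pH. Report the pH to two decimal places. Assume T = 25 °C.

CH3CH(OH)COOH ⇌ CH3CH(OH)COO- + H+
Let x = [H+] at equilibrium. Ka = x²/(0.139 − x).
Neglecting x in the denominator: x = √(1.6 × 10^-4 × 0.139) = 4.72 × 10^-3 M
pH = −log(4.72 × 10^-3) = 2.33

pH = 2.33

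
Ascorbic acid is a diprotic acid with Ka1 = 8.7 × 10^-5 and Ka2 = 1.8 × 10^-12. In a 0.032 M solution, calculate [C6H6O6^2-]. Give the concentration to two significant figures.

First ionization gives [H+] ≈ [HC6H6O6-] = 1.63 × 10^-3 M.
Second step: Ka2 = [H+][C6H6O6^2-]/[HC6H6O6-] ≈ [C6H6O6^2-] (since [H+] ≈ [HC6H6O6-]).
So [C6H6O6^2-] ≈ Ka2.

1.8 × 10^-12 M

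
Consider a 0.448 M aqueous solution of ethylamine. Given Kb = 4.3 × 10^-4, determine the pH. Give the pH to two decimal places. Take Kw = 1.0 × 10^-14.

C2H5NH2 + H2O ⇌ C2H5NH3+ + OH-
From the ICE table, Kb = x²/(0.448 − x) = 4.3 × 10^-4.
Neglecting x in the denominator: x = √(4.3 × 10^-4 × 0.448) = 1.39 × 10^-2 M
pOH = −log(1.39 × 10^-2) = 1.86; pH = 14.00 − 1.86 = 12.14

pH = 12.14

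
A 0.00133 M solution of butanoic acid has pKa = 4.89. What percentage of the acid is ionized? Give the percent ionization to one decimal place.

CH3(CH2)2COOH ⇌ CH3(CH2)2COO- + H+; let x = [H+] at equilibrium.
Ka = 10^(−4.89) = 1.29 × 10^-5
Solve x² + 1.29e-05x − 1.72e-08 = 0 → x = 1.25 × 10^-4 M
% ionization = x/C₀ × 100% = 1.25 × 10^-4/0.00133 × 100% = 9.4%

9.4%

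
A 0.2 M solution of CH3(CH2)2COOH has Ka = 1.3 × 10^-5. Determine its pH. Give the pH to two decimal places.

CH3(CH2)2COOH ⇌ CH3(CH2)2COO- + H+
Ka = x²/(0.2 − x) = 1.3 × 10^-5
Neglecting x in the denominator: x = √(1.3 × 10^-5 × 0.2) = 1.61 × 10^-3 M
pH = −log[H+] = −log(1.61 × 10^-3) = 2.79

pH = 2.79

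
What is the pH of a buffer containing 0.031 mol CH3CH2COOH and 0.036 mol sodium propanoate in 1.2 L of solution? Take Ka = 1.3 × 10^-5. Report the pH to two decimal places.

pH = 4.95

pKa = −log(1.3 × 10^-5) = 4.886
Using pH = pKa + log([base]/[acid]) with [base]/[acid] = 0.036/0.031:
pH = 4.886 + (+0.065) = 4.95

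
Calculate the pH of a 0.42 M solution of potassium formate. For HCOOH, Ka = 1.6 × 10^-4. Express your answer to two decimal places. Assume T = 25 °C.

pH = 8.71

HCOO- is the conjugate base of the weak acid HCOOH.
Kb = Kw/Ka = 1.0×10^-14 / 1.6 × 10^-4 = 6.25 × 10^-11
Kb = x²/(0.42 − x) = 6.25 × 10^-11
Assume x ≪ 0.42: x ≈ √(6.25 × 10^-11 × 0.42) = 5.12 × 10^-6 M
(x/C₀ = 0.0012% < 5%, so the approximation holds.)
pOH = −log(5.12 × 10^-6) = 5.29; pH = 14.00 − 5.29 = 8.71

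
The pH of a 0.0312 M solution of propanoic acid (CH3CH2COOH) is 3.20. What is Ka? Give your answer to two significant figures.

[H+] = 10^(-3.20) = 6.31 × 10^-4 M
At equilibrium [HA] = 0.0312 − 6.31 × 10^-4 = 3.06 × 10^-2 M
Ka = [H+][A-]/[HA] = (6.31 × 10^-4)² / 3.06 × 10^-2 = 1.3 × 10^-5

Ka = 1.3 × 10^-5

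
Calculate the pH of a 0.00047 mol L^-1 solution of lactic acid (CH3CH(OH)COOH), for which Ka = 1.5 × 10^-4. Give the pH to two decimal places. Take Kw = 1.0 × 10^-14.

pH = 3.70

CH3CH(OH)COOH ⇌ CH3CH(OH)COO- + H+
From the ICE table, Ka = [H+]²/(0.00047 − [H+]) = 1.5 × 10^-4.
The 5% rule fails; solving [H+]² + Ka·[H+] − Ka·C₀ = 0 exactly:
[H+] = (−Ka + √(Ka² + 4·Ka·C₀))/2 = 2.01 × 10^-4 M
pH = −log[H+] = −log(2.01 × 10^-4) = 3.70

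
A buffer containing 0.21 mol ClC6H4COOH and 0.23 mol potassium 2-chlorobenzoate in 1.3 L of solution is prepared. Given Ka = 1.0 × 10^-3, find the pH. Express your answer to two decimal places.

pH = 3.04

pKa = −log(1.0 × 10^-3) = 3.000
Henderson–Hasselbalch: pH = pKa + log([ClC6H4COO-]/[ClC6H4COOH]) = 3.000 + log(0.23/0.21)
pH = 3.000 + (+0.040) = 3.04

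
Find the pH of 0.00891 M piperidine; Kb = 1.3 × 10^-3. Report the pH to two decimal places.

C5H10NH + H2O ⇌ C5H10NH2+ + OH-
Kb = [OH-]²/(0.00891 − [OH-]) = 1.3 × 10^-3
[OH-] is not negligible relative to C₀; solve [OH-]² + 0.0013·[OH-] − 1.16e-05 = 0.
[OH-] = [−0.0013 + √(0.0013² + 4.63e-05)]/2 = 2.81 × 10^-3 M
pOH = −log(2.81 × 10^-3) = 2.55; pH = 14.00 − 2.55 = 11.45

pH = 11.45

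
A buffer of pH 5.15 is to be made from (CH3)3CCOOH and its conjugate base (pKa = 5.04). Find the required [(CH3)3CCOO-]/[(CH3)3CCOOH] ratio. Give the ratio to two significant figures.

ratio = 1.3

pH = pKa + log(r) ⇒ log(r) = 5.15 − 5.04 = +0.11
r = [(CH3)3CCOO-]/[(CH3)3CCOOH] = 10^(+0.11) = 1.29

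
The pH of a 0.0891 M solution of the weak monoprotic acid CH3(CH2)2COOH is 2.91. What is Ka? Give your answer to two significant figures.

Ka = 1.7 × 10^-5

[H+] = 10^(-2.91) = 1.23 × 10^-3 M
At equilibrium [HA] = 0.0891 − 1.23 × 10^-3 = 8.79 × 10^-2 M
Ka = [H+][A-]/[HA] = (1.23 × 10^-3)² / 8.79 × 10^-2 = 1.7 × 10^-5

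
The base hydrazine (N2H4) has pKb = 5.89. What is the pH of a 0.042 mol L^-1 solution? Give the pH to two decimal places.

pH = 10.37

N2H4 + H2O ⇌ N2H5+ + OH-
Kb = 10^(−5.89) = 1.29 × 10^-6
From the ICE table, Kb = x²/(0.042 − x) = 1.29 × 10^-6.
Since Kb ≪ C₀, x ≈ √(Kb·C₀) = 2.33 × 10^-4 M.
pOH = 3.63, so pH = 14.00 − pOH = 10.37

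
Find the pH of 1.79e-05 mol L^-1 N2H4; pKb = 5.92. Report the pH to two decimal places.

pH = 8.61

N2H4 + H2O ⇌ N2H5+ + OH-
Kb = 10^(−5.92) = 1.20 × 10^-6
Let x = [OH-] at equilibrium. Kb = x²/(1.79e-05 − x).
Here C₀/Kb ≈ 14.9, so the small-x approximation fails. Use the quadratic:
x = (−Kb + √(Kb² + 4·Kb·C₀))/2 = 4.07 × 10^-6 M
pOH = 5.39, so pH = 14.00 − pOH = 8.61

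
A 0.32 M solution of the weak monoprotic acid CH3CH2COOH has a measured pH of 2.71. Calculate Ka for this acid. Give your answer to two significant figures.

[H+] = 10^(-2.71) = 1.95 × 10^-3 M
At equilibrium [HA] = 0.32 − 1.95 × 10^-3 = 3.18 × 10^-1 M
Ka = [H+][A-]/[HA] = (1.95 × 10^-3)² / 3.18 × 10^-1 = 1.2 × 10^-5

Ka = 1.2 × 10^-5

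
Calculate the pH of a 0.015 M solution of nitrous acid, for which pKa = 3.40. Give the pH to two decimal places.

HNO2 ⇌ NO2- + H+
Ka = 10^(−3.40) = 3.98 × 10^-4
Ka = x²/(0.015 − x) = 3.98 × 10^-4
x is not negligible relative to C₀; solve x² + 0.000398·x − 5.97e-06 = 0.
x = [−0.000398 + √(0.000398² + 2.39e-05)]/2 = 2.25 × 10^-3 M
pH = −log(2.25 × 10^-3) = 2.65

pH = 2.65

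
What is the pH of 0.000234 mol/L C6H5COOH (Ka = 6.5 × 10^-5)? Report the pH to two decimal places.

pH = 4.02

C6H5COOH ⇌ C6H5COO- + H+
Ka = [H+]²/(0.000234 − [H+]) = 6.5 × 10^-5
[H+] is not negligible relative to C₀; solve [H+]² + 6.5e-05·[H+] − 1.52e-08 = 0.
[H+] = [−6.5e-05 + √(6.5e-05² + 6.08e-08)]/2 = 9.50 × 10^-5 M
pH = −log(9.50 × 10^-5) = 4.02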